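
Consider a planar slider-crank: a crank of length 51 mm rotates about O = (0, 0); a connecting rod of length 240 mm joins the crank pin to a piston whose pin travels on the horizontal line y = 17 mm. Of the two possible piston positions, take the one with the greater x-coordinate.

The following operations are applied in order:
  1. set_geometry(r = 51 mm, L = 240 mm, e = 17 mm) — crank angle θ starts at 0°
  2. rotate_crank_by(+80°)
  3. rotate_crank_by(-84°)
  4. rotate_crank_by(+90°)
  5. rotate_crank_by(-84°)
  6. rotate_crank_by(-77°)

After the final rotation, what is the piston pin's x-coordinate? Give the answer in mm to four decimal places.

set_geometry: r = 51 mm, L = 240 mm, e = 17 mm; θ ← 0°
rotate_crank_by(+80°): θ ← 0° +80° = 80°
rotate_crank_by(-84°): θ ← 80° -84° = -4°
rotate_crank_by(+90°): θ ← -4° +90° = 86°
rotate_crank_by(-84°): θ ← 86° -84° = 2°
rotate_crank_by(-77°): θ ← 2° -77° = -75°
crank pin P = (r cos θ, r sin θ) = (13.199771, -49.262217)
h = r sin θ − e = -49.262217 − 17 = -66.262217
x = r cos θ + √(L² − h²) = 13.199771 + √(57600.0 − 4390.6814) = 13.199771 + 230.671452 = 243.871223

243.8712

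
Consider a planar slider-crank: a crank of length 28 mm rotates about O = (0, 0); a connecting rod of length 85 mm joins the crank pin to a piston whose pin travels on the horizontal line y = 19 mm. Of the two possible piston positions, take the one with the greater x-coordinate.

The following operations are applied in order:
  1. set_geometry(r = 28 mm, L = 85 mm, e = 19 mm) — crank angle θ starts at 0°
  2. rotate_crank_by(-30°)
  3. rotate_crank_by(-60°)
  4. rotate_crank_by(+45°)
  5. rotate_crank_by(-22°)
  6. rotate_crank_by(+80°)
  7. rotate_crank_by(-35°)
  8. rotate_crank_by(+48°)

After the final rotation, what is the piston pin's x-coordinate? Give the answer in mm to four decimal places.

set_geometry: r = 28 mm, L = 85 mm, e = 19 mm; θ ← 0°
rotate_crank_by(-30°): θ ← 0° -30° = -30°
rotate_crank_by(-60°): θ ← -30° -60° = -90°
rotate_crank_by(+45°): θ ← -90° +45° = -45°
rotate_crank_by(-22°): θ ← -45° -22° = -67°
rotate_crank_by(+80°): θ ← -67° +80° = 13°
rotate_crank_by(-35°): θ ← 13° -35° = -22°
rotate_crank_by(+48°): θ ← -22° +48° = 26°
crank pin P = (r cos θ, r sin θ) = (25.166233, 12.274392)
h = r sin θ − e = 12.274392 − 19 = -6.725608
x = r cos θ + √(L² − h²) = 25.166233 + √(7225.0 − 45.2338) = 25.166233 + 84.733501 = 109.899734

109.8997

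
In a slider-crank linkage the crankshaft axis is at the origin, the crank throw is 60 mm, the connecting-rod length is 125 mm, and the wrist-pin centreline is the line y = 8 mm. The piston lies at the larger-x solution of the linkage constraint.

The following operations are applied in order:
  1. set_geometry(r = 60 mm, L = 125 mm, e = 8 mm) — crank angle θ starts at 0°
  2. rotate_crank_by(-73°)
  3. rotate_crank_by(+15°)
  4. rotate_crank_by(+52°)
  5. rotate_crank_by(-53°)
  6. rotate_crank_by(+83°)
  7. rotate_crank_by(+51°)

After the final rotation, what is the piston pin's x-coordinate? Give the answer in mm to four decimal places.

set_geometry: r = 60 mm, L = 125 mm, e = 8 mm; θ ← 0°
rotate_crank_by(-73°): θ ← 0° -73° = -73°
rotate_crank_by(+15°): θ ← -73° +15° = -58°
rotate_crank_by(+52°): θ ← -58° +52° = -6°
rotate_crank_by(-53°): θ ← -6° -53° = -59°
rotate_crank_by(+83°): θ ← -59° +83° = 24°
rotate_crank_by(+51°): θ ← 24° +51° = 75°
crank pin P = (r cos θ, r sin θ) = (15.529143, 57.955550)
h = r sin θ − e = 57.955550 − 8 = 49.955550
x = r cos θ + √(L² − h²) = 15.529143 + √(15625.0 − 2495.5569) = 15.529143 + 114.583782 = 130.112925

130.1129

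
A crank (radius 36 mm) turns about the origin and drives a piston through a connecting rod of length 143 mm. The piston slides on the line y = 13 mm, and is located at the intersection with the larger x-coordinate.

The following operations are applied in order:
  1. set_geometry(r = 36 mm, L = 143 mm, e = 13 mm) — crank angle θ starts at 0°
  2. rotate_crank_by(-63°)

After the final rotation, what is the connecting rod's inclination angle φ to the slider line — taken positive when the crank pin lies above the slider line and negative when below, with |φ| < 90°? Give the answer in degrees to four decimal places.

set_geometry: r = 36 mm, L = 143 mm, e = 13 mm; θ ← 0°
rotate_crank_by(-63°): θ ← 0° -63° = -63°
crank pin P = (r cos θ, r sin θ) = (16.343658, -32.076235)
h = r sin θ − e = -32.076235 − 13 = -45.076235
sin φ = h / L = -45.076235 / 143 = -0.31521843
φ = arcsin(-0.31521843) = -18.374000°

-18.3740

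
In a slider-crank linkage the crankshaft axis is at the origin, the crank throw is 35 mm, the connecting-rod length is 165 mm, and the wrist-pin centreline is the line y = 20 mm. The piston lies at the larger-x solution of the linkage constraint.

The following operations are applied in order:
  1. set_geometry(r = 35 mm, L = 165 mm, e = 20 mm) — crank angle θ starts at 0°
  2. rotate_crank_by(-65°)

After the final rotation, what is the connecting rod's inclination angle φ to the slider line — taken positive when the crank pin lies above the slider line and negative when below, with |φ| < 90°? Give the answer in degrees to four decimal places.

set_geometry: r = 35 mm, L = 165 mm, e = 20 mm; θ ← 0°
rotate_crank_by(-65°): θ ← 0° -65° = -65°
crank pin P = (r cos θ, r sin θ) = (14.791639, -31.720773)
h = r sin θ − e = -31.720773 − 20 = -51.720773
sin φ = h / L = -51.720773 / 165 = -0.31345923
φ = arcsin(-0.31345923) = -18.267824°

-18.2678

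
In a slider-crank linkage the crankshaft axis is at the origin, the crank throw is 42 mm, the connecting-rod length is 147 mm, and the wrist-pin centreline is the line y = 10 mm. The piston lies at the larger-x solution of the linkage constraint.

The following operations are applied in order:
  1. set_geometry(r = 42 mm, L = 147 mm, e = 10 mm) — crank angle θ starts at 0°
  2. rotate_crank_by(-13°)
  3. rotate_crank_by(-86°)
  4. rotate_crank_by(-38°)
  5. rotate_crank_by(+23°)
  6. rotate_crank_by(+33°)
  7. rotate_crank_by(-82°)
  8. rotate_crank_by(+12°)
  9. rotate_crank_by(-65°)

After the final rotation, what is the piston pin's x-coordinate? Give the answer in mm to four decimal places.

112.2857

set_geometry: r = 42 mm, L = 147 mm, e = 10 mm; θ ← 0°
rotate_crank_by(-13°): θ ← 0° -13° = -13°
rotate_crank_by(-86°): θ ← -13° -86° = -99°
rotate_crank_by(-38°): θ ← -99° -38° = -137°
rotate_crank_by(+23°): θ ← -137° +23° = -114°
rotate_crank_by(+33°): θ ← -114° +33° = -81°
rotate_crank_by(-82°): θ ← -81° -82° = -163°
rotate_crank_by(+12°): θ ← -163° +12° = -151°
rotate_crank_by(-65°): θ ← -151° -65° = -216°
crank pin P = (r cos θ, r sin θ) = (-33.978714, 24.686981)
h = r sin θ − e = 24.686981 − 10 = 14.686981
x = r cos θ + √(L² − h²) = -33.978714 + √(21609.0 − 215.7074) = -33.978714 + 146.264461 = 112.285747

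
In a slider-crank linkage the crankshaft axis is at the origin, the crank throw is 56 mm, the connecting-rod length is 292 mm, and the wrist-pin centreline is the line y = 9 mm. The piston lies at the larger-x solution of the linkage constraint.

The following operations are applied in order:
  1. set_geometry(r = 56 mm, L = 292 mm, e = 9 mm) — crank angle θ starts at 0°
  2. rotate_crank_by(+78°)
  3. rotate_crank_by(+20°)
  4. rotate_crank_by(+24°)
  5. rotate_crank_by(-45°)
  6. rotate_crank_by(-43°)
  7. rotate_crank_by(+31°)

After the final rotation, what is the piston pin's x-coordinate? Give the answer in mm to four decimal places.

set_geometry: r = 56 mm, L = 292 mm, e = 9 mm; θ ← 0°
rotate_crank_by(+78°): θ ← 0° +78° = 78°
rotate_crank_by(+20°): θ ← 78° +20° = 98°
rotate_crank_by(+24°): θ ← 98° +24° = 122°
rotate_crank_by(-45°): θ ← 122° -45° = 77°
rotate_crank_by(-43°): θ ← 77° -43° = 34°
rotate_crank_by(+31°): θ ← 34° +31° = 65°
crank pin P = (r cos θ, r sin θ) = (23.666623, 50.753236)
h = r sin θ − e = 50.753236 − 9 = 41.753236
x = r cos θ + √(L² − h²) = 23.666623 + √(85264.0 − 1743.3327) = 23.666623 + 288.999424 = 312.666047

312.6660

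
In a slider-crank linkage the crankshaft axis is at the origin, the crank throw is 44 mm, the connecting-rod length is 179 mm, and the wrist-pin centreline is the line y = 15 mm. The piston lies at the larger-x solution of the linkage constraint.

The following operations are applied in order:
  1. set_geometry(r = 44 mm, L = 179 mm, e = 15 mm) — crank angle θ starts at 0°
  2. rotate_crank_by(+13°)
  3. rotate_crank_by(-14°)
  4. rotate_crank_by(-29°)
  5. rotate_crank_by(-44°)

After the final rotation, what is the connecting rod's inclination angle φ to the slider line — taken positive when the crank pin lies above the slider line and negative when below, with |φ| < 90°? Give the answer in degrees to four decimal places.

-18.6682

set_geometry: r = 44 mm, L = 179 mm, e = 15 mm; θ ← 0°
rotate_crank_by(+13°): θ ← 0° +13° = 13°
rotate_crank_by(-14°): θ ← 13° -14° = -1°
rotate_crank_by(-29°): θ ← -1° -29° = -30°
rotate_crank_by(-44°): θ ← -30° -44° = -74°
crank pin P = (r cos θ, r sin θ) = (12.128044, -42.295515)
h = r sin θ − e = -42.295515 − 15 = -57.295515
sin φ = h / L = -57.295515 / 179 = -0.32008667
φ = arcsin(-0.32008667) = -18.668167°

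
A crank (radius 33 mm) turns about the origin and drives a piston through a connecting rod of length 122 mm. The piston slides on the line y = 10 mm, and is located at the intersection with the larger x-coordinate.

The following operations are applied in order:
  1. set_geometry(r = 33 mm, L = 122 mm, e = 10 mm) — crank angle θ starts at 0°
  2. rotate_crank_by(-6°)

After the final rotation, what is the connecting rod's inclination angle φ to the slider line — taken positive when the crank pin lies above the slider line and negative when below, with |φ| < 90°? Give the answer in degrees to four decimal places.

-6.3292

set_geometry: r = 33 mm, L = 122 mm, e = 10 mm; θ ← 0°
rotate_crank_by(-6°): θ ← 0° -6° = -6°
crank pin P = (r cos θ, r sin θ) = (32.819223, -3.449439)
h = r sin θ − e = -3.449439 − 10 = -13.449439
sin φ = h / L = -13.449439 / 122 = -0.11024131
φ = arcsin(-0.11024131) = -6.329226°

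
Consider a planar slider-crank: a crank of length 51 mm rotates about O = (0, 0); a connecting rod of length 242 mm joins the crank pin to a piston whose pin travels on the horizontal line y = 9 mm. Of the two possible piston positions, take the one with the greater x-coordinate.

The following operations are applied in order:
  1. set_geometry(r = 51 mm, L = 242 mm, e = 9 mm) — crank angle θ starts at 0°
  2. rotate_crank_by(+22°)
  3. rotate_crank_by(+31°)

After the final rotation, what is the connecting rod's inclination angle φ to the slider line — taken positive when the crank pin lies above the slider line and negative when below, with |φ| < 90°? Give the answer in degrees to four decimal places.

7.5342

set_geometry: r = 51 mm, L = 242 mm, e = 9 mm; θ ← 0°
rotate_crank_by(+22°): θ ← 0° +22° = 22°
rotate_crank_by(+31°): θ ← 22° +31° = 53°
crank pin P = (r cos θ, r sin θ) = (30.692566, 40.730411)
h = r sin θ − e = 40.730411 − 9 = 31.730411
sin φ = h / L = 31.730411 / 242 = 0.13111740
φ = arcsin(0.13111740) = 7.534167°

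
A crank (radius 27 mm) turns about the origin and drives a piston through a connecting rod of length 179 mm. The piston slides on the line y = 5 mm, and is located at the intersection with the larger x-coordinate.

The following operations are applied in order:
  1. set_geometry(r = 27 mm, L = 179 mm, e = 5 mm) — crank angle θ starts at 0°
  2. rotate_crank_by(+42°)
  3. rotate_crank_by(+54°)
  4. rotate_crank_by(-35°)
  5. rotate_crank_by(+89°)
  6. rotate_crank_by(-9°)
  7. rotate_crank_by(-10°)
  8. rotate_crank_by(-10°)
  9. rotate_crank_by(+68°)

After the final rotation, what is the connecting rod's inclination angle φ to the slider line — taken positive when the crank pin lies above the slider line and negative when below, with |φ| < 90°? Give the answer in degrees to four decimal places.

set_geometry: r = 27 mm, L = 179 mm, e = 5 mm; θ ← 0°
rotate_crank_by(+42°): θ ← 0° +42° = 42°
rotate_crank_by(+54°): θ ← 42° +54° = 96°
rotate_crank_by(-35°): θ ← 96° -35° = 61°
rotate_crank_by(+89°): θ ← 61° +89° = 150°
rotate_crank_by(-9°): θ ← 150° -9° = 141°
rotate_crank_by(-10°): θ ← 141° -10° = 131°
rotate_crank_by(-10°): θ ← 131° -10° = 121°
rotate_crank_by(+68°): θ ← 121° +68° = 189°
crank pin P = (r cos θ, r sin θ) = (-26.667585, -4.223731)
h = r sin θ − e = -4.223731 − 5 = -9.223731
sin φ = h / L = -9.223731 / 179 = -0.05152922
φ = arcsin(-0.05152922) = -2.953715°

-2.9537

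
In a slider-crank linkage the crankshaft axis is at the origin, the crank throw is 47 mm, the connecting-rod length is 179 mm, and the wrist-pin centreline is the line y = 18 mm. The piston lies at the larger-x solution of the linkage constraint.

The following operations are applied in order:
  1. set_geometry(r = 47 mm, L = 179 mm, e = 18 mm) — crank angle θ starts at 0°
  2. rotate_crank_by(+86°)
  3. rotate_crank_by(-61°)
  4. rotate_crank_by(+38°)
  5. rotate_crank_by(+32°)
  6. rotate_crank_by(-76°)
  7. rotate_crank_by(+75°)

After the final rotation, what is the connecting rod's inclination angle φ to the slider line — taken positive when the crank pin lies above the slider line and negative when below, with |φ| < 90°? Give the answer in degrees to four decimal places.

9.2865

set_geometry: r = 47 mm, L = 179 mm, e = 18 mm; θ ← 0°
rotate_crank_by(+86°): θ ← 0° +86° = 86°
rotate_crank_by(-61°): θ ← 86° -61° = 25°
rotate_crank_by(+38°): θ ← 25° +38° = 63°
rotate_crank_by(+32°): θ ← 63° +32° = 95°
rotate_crank_by(-76°): θ ← 95° -76° = 19°
rotate_crank_by(+75°): θ ← 19° +75° = 94°
crank pin P = (r cos θ, r sin θ) = (-3.278554, 46.885510)
h = r sin θ − e = 46.885510 − 18 = 28.885510
sin φ = h / L = 28.885510 / 179 = 0.16137157
φ = arcsin(0.16137157) = 9.286516°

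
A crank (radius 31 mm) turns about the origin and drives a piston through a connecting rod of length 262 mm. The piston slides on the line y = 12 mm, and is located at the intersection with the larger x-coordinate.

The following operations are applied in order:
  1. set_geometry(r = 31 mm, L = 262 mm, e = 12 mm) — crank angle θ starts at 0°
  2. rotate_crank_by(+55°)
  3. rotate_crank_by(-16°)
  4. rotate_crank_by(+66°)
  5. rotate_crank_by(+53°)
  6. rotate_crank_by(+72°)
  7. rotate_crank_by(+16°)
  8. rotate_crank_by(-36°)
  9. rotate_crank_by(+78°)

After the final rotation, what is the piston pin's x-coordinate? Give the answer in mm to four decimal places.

268.2747

set_geometry: r = 31 mm, L = 262 mm, e = 12 mm; θ ← 0°
rotate_crank_by(+55°): θ ← 0° +55° = 55°
rotate_crank_by(-16°): θ ← 55° -16° = 39°
rotate_crank_by(+66°): θ ← 39° +66° = 105°
rotate_crank_by(+53°): θ ← 105° +53° = 158°
rotate_crank_by(+72°): θ ← 158° +72° = 230°
rotate_crank_by(+16°): θ ← 230° +16° = 246°
rotate_crank_by(-36°): θ ← 246° -36° = 210°
rotate_crank_by(+78°): θ ← 210° +78° = 288°
crank pin P = (r cos θ, r sin θ) = (9.579527, -29.482752)
h = r sin θ − e = -29.482752 − 12 = -41.482752
x = r cos θ + √(L² − h²) = 9.579527 + √(68644.0 − 1720.8187) = 9.579527 + 258.695151 = 268.274678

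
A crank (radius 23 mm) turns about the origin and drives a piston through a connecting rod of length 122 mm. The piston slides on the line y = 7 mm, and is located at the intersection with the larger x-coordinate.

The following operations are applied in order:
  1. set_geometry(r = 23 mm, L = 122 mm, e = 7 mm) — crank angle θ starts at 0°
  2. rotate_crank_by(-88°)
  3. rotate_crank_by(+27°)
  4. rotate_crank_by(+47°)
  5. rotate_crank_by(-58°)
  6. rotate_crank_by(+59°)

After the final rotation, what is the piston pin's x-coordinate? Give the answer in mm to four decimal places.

set_geometry: r = 23 mm, L = 122 mm, e = 7 mm; θ ← 0°
rotate_crank_by(-88°): θ ← 0° -88° = -88°
rotate_crank_by(+27°): θ ← -88° +27° = -61°
rotate_crank_by(+47°): θ ← -61° +47° = -14°
rotate_crank_by(-58°): θ ← -14° -58° = -72°
rotate_crank_by(+59°): θ ← -72° +59° = -13°
crank pin P = (r cos θ, r sin θ) = (22.410511, -5.173874)
h = r sin θ − e = -5.173874 − 7 = -12.173874
x = r cos θ + √(L² − h²) = 22.410511 + √(14884.0 − 148.2032) = 22.410511 + 121.391090 = 143.801602

143.8016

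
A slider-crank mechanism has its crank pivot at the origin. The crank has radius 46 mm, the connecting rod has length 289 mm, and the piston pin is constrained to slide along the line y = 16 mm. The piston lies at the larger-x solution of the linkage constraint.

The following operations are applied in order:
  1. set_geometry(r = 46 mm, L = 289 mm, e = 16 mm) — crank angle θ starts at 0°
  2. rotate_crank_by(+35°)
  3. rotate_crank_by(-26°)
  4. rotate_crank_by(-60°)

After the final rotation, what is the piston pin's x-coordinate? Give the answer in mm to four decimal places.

313.2779

set_geometry: r = 46 mm, L = 289 mm, e = 16 mm; θ ← 0°
rotate_crank_by(+35°): θ ← 0° +35° = 35°
rotate_crank_by(-26°): θ ← 35° -26° = 9°
rotate_crank_by(-60°): θ ← 9° -60° = -51°
crank pin P = (r cos θ, r sin θ) = (28.948738, -35.748714)
h = r sin θ − e = -35.748714 − 16 = -51.748714
x = r cos θ + √(L² − h²) = 28.948738 + √(83521.0 − 2677.9294) = 28.948738 + 284.329159 = 313.277897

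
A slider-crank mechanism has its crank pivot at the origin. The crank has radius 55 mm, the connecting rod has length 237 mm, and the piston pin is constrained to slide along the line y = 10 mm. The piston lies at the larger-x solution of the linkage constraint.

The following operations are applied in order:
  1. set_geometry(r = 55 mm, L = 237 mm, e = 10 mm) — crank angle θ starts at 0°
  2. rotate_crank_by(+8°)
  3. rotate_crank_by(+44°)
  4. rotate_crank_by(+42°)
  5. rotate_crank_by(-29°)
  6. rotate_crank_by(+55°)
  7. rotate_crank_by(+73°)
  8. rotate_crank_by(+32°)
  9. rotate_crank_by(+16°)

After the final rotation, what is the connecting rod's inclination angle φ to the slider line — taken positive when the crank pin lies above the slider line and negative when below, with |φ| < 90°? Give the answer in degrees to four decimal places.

-14.1916

set_geometry: r = 55 mm, L = 237 mm, e = 10 mm; θ ← 0°
rotate_crank_by(+8°): θ ← 0° +8° = 8°
rotate_crank_by(+44°): θ ← 8° +44° = 52°
rotate_crank_by(+42°): θ ← 52° +42° = 94°
rotate_crank_by(-29°): θ ← 94° -29° = 65°
rotate_crank_by(+55°): θ ← 65° +55° = 120°
rotate_crank_by(+73°): θ ← 120° +73° = 193°
rotate_crank_by(+32°): θ ← 193° +32° = 225°
rotate_crank_by(+16°): θ ← 225° +16° = 241°
crank pin P = (r cos θ, r sin θ) = (-26.664529, -48.104084)
h = r sin θ − e = -48.104084 − 10 = -58.104084
sin φ = h / L = -58.104084 / 237 = -0.24516491
φ = arcsin(-0.24516491) = -14.191580°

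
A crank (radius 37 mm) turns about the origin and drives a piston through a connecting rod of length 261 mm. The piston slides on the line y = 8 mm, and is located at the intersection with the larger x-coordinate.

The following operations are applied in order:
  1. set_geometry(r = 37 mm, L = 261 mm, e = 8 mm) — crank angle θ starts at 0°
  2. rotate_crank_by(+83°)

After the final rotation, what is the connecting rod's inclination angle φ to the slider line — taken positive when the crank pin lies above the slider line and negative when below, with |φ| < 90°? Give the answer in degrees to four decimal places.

6.3185

set_geometry: r = 37 mm, L = 261 mm, e = 8 mm; θ ← 0°
rotate_crank_by(+83°): θ ← 0° +83° = 83°
crank pin P = (r cos θ, r sin θ) = (4.509166, 36.724208)
h = r sin θ − e = 36.724208 − 8 = 28.724208
sin φ = h / L = 28.724208 / 261 = 0.11005444
φ = arcsin(0.11005444) = 6.318454°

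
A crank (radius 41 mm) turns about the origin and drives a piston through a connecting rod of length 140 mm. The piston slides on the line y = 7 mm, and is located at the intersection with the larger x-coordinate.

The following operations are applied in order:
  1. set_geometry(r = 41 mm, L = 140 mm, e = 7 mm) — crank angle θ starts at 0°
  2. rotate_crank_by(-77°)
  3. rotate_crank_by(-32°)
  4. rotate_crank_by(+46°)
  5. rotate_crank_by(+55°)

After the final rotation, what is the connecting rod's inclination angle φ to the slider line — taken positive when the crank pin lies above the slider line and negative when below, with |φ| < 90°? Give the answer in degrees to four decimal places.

-5.2072

set_geometry: r = 41 mm, L = 140 mm, e = 7 mm; θ ← 0°
rotate_crank_by(-77°): θ ← 0° -77° = -77°
rotate_crank_by(-32°): θ ← -77° -32° = -109°
rotate_crank_by(+46°): θ ← -109° +46° = -63°
rotate_crank_by(+55°): θ ← -63° +55° = -8°
crank pin P = (r cos θ, r sin θ) = (40.600991, -5.706097)
h = r sin θ − e = -5.706097 − 7 = -12.706097
sin φ = h / L = -12.706097 / 140 = -0.09075784
φ = arcsin(-0.09075784) = -5.207206°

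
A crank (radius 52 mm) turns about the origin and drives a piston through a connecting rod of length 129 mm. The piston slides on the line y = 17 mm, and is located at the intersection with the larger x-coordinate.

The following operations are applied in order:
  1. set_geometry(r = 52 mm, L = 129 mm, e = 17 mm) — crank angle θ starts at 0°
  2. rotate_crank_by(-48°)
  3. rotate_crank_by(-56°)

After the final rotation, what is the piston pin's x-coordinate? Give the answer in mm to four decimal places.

set_geometry: r = 52 mm, L = 129 mm, e = 17 mm; θ ← 0°
rotate_crank_by(-48°): θ ← 0° -48° = -48°
rotate_crank_by(-56°): θ ← -48° -56° = -104°
crank pin P = (r cos θ, r sin θ) = (-12.579939, -50.455378)
h = r sin θ − e = -50.455378 − 17 = -67.455378
x = r cos θ + √(L² − h²) = -12.579939 + √(16641.0 − 4550.2280) = -12.579939 + 109.958047 = 97.378108

97.3781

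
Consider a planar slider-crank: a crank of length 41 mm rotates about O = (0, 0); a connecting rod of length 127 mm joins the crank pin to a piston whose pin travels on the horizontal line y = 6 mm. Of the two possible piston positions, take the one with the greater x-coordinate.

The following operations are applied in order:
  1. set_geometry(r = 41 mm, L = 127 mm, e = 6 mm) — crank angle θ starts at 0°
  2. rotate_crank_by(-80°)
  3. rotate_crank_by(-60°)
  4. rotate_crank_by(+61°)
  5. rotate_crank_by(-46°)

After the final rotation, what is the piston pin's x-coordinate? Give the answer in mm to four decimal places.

97.1565

set_geometry: r = 41 mm, L = 127 mm, e = 6 mm; θ ← 0°
rotate_crank_by(-80°): θ ← 0° -80° = -80°
rotate_crank_by(-60°): θ ← -80° -60° = -140°
rotate_crank_by(+61°): θ ← -140° +61° = -79°
rotate_crank_by(-46°): θ ← -79° -46° = -125°
crank pin P = (r cos θ, r sin θ) = (-23.516634, -33.585234)
h = r sin θ − e = -33.585234 − 6 = -39.585234
x = r cos θ + √(L² − h²) = -23.516634 + √(16129.0 − 1566.9907) = -23.516634 + 120.673151 = 97.156517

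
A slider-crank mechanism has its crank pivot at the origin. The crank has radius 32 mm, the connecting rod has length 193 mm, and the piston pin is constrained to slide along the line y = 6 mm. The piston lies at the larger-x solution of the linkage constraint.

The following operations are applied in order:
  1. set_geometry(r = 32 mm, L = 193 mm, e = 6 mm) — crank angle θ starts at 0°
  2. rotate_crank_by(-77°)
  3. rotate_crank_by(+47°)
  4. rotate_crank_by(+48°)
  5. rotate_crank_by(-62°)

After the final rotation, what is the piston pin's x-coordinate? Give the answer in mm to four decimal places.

set_geometry: r = 32 mm, L = 193 mm, e = 6 mm; θ ← 0°
rotate_crank_by(-77°): θ ← 0° -77° = -77°
rotate_crank_by(+47°): θ ← -77° +47° = -30°
rotate_crank_by(+48°): θ ← -30° +48° = 18°
rotate_crank_by(-62°): θ ← 18° -62° = -44°
crank pin P = (r cos θ, r sin θ) = (23.018874, -22.229068)
h = r sin θ − e = -22.229068 − 6 = -28.229068
x = r cos θ + √(L² − h²) = 23.018874 + √(37249.0 − 796.8803) = 23.018874 + 190.924382 = 213.943256

213.9433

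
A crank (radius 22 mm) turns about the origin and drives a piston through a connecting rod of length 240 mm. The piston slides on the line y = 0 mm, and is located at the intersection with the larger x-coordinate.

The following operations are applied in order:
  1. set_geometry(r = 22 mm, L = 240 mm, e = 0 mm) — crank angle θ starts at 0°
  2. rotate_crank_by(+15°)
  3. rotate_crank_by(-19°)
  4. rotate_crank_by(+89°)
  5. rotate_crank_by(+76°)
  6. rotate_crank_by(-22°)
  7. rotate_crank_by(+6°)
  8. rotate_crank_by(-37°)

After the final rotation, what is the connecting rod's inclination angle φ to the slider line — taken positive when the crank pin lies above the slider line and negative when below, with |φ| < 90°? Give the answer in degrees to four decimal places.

5.0014

set_geometry: r = 22 mm, L = 240 mm, e = 0 mm; θ ← 0°
rotate_crank_by(+15°): θ ← 0° +15° = 15°
rotate_crank_by(-19°): θ ← 15° -19° = -4°
rotate_crank_by(+89°): θ ← -4° +89° = 85°
rotate_crank_by(+76°): θ ← 85° +76° = 161°
rotate_crank_by(-22°): θ ← 161° -22° = 139°
rotate_crank_by(+6°): θ ← 139° +6° = 145°
rotate_crank_by(-37°): θ ← 145° -37° = 108°
crank pin P = (r cos θ, r sin θ) = (-6.798374, 20.923243)
h = r sin θ − e = 20.923243 − 0 = 20.923243
sin φ = h / L = 20.923243 / 240 = 0.08718018
φ = arcsin(0.08718018) = 5.001406°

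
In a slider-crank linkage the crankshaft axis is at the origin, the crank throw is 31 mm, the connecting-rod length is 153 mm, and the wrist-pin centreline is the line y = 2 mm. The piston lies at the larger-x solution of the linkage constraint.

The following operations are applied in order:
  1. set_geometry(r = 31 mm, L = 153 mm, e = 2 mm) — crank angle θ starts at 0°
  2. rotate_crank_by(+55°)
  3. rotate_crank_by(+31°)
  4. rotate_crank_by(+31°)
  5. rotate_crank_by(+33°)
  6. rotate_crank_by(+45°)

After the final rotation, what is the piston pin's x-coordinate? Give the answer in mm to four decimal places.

122.7276

set_geometry: r = 31 mm, L = 153 mm, e = 2 mm; θ ← 0°
rotate_crank_by(+55°): θ ← 0° +55° = 55°
rotate_crank_by(+31°): θ ← 55° +31° = 86°
rotate_crank_by(+31°): θ ← 86° +31° = 117°
rotate_crank_by(+33°): θ ← 117° +33° = 150°
rotate_crank_by(+45°): θ ← 150° +45° = 195°
crank pin P = (r cos θ, r sin θ) = (-29.943701, -8.023390)
h = r sin θ − e = -8.023390 − 2 = -10.023390
x = r cos θ + √(L² − h²) = -29.943701 + √(23409.0 − 100.4684) = -29.943701 + 152.671319 = 122.727618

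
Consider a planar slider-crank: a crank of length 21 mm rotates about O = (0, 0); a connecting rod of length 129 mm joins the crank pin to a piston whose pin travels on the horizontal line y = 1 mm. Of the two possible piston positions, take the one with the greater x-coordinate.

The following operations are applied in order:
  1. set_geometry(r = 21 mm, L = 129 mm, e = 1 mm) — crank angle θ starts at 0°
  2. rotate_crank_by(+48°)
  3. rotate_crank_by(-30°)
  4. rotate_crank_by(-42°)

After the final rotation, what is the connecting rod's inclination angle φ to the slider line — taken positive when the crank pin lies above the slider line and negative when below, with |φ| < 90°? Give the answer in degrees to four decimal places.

set_geometry: r = 21 mm, L = 129 mm, e = 1 mm; θ ← 0°
rotate_crank_by(+48°): θ ← 0° +48° = 48°
rotate_crank_by(-30°): θ ← 48° -30° = 18°
rotate_crank_by(-42°): θ ← 18° -42° = -24°
crank pin P = (r cos θ, r sin θ) = (19.184455, -8.541470)
h = r sin θ − e = -8.541470 − 1 = -9.541470
sin φ = h / L = -9.541470 / 129 = -0.07396488
φ = arcsin(-0.07396488) = -4.241749°

-4.2417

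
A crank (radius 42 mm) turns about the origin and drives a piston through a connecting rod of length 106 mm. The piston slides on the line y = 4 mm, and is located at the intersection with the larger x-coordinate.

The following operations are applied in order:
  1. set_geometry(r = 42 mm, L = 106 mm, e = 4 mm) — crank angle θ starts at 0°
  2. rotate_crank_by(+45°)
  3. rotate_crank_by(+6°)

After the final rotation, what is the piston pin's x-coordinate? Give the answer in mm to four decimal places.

set_geometry: r = 42 mm, L = 106 mm, e = 4 mm; θ ← 0°
rotate_crank_by(+45°): θ ← 0° +45° = 45°
rotate_crank_by(+6°): θ ← 45° +6° = 51°
crank pin P = (r cos θ, r sin θ) = (26.431456, 32.640130)
h = r sin θ − e = 32.640130 − 4 = 28.640130
x = r cos θ + √(L² − h²) = 26.431456 + √(11236.0 − 820.2571) = 26.431456 + 102.057547 = 128.489004

128.4890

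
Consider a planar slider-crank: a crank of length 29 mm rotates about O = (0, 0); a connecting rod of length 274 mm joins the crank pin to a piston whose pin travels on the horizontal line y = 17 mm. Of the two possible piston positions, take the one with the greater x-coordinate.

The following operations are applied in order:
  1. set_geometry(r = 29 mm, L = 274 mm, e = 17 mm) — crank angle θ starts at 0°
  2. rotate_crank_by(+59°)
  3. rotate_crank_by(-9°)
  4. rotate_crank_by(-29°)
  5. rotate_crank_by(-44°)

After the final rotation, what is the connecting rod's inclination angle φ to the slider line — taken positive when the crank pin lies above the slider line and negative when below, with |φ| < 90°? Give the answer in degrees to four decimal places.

set_geometry: r = 29 mm, L = 274 mm, e = 17 mm; θ ← 0°
rotate_crank_by(+59°): θ ← 0° +59° = 59°
rotate_crank_by(-9°): θ ← 59° -9° = 50°
rotate_crank_by(-29°): θ ← 50° -29° = 21°
rotate_crank_by(-44°): θ ← 21° -44° = -23°
crank pin P = (r cos θ, r sin θ) = (26.694641, -11.331203)
h = r sin θ − e = -11.331203 − 17 = -28.331203
sin φ = h / L = -28.331203 / 274 = -0.10339855
φ = arcsin(-0.10339855) = -5.934908°

-5.9349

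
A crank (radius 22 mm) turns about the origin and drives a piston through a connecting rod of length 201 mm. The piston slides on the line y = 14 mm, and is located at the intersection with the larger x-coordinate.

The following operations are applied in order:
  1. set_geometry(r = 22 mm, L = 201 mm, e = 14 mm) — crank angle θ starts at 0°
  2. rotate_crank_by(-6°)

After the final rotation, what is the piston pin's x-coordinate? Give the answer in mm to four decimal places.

set_geometry: r = 22 mm, L = 201 mm, e = 14 mm; θ ← 0°
rotate_crank_by(-6°): θ ← 0° -6° = -6°
crank pin P = (r cos θ, r sin θ) = (21.879482, -2.299626)
h = r sin θ − e = -2.299626 − 14 = -16.299626
x = r cos θ + √(L² − h²) = 21.879482 + √(40401.0 − 265.6778) = 21.879482 + 200.338020 = 222.217502

222.2175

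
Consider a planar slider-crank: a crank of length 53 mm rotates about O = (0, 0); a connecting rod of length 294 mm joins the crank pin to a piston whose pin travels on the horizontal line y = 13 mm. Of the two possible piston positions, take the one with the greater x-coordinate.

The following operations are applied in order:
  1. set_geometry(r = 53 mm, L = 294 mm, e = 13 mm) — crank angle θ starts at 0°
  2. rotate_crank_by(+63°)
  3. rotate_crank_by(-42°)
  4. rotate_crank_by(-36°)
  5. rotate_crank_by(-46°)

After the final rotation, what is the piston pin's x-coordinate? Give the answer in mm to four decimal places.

313.6411

set_geometry: r = 53 mm, L = 294 mm, e = 13 mm; θ ← 0°
rotate_crank_by(+63°): θ ← 0° +63° = 63°
rotate_crank_by(-42°): θ ← 63° -42° = 21°
rotate_crank_by(-36°): θ ← 21° -36° = -15°
rotate_crank_by(-46°): θ ← -15° -46° = -61°
crank pin P = (r cos θ, r sin θ) = (25.694910, -46.354844)
h = r sin θ − e = -46.354844 − 13 = -59.354844
x = r cos θ + √(L² − h²) = 25.694910 + √(86436.0 − 3522.9976) = 25.694910 + 287.946180 = 313.641090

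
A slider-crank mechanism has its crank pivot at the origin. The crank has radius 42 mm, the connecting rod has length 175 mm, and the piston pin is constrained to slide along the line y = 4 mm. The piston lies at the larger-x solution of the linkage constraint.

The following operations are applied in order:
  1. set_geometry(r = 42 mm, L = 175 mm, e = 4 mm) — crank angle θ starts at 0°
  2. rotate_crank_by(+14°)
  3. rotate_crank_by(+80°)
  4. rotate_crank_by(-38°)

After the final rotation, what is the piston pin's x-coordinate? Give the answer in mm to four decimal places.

195.7509

set_geometry: r = 42 mm, L = 175 mm, e = 4 mm; θ ← 0°
rotate_crank_by(+14°): θ ← 0° +14° = 14°
rotate_crank_by(+80°): θ ← 14° +80° = 94°
rotate_crank_by(-38°): θ ← 94° -38° = 56°
crank pin P = (r cos θ, r sin θ) = (23.486102, 34.819578)
h = r sin θ − e = 34.819578 − 4 = 30.819578
x = r cos θ + √(L² − h²) = 23.486102 + √(30625.0 − 949.8464) = 23.486102 + 172.264778 = 195.750880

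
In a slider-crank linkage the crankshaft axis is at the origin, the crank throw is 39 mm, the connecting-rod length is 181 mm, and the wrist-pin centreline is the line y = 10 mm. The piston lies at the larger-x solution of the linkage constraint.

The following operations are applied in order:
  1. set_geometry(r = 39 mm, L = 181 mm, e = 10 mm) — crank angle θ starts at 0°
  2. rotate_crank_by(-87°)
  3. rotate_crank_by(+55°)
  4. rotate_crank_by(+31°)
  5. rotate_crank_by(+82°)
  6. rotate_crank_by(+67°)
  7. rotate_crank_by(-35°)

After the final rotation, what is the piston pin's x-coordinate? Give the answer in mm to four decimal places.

163.8989

set_geometry: r = 39 mm, L = 181 mm, e = 10 mm; θ ← 0°
rotate_crank_by(-87°): θ ← 0° -87° = -87°
rotate_crank_by(+55°): θ ← -87° +55° = -32°
rotate_crank_by(+31°): θ ← -32° +31° = -1°
rotate_crank_by(+82°): θ ← -1° +82° = 81°
rotate_crank_by(+67°): θ ← 81° +67° = 148°
rotate_crank_by(-35°): θ ← 148° -35° = 113°
crank pin P = (r cos θ, r sin θ) = (-15.238514, 35.899689)
h = r sin θ − e = 35.899689 − 10 = 25.899689
x = r cos θ + √(L² − h²) = -15.238514 + √(32761.0 − 670.7939) = -15.238514 + 179.137394 = 163.898880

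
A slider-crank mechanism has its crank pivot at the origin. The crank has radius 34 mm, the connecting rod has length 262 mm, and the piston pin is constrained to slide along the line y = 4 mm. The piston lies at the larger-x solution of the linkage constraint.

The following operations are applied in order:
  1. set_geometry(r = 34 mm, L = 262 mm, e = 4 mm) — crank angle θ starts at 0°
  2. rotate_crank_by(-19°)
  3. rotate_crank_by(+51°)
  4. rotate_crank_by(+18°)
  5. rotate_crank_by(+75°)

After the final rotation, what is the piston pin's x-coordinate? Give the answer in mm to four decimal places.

set_geometry: r = 34 mm, L = 262 mm, e = 4 mm; θ ← 0°
rotate_crank_by(-19°): θ ← 0° -19° = -19°
rotate_crank_by(+51°): θ ← -19° +51° = 32°
rotate_crank_by(+18°): θ ← 32° +18° = 50°
rotate_crank_by(+75°): θ ← 50° +75° = 125°
crank pin P = (r cos θ, r sin θ) = (-19.501599, 27.851170)
h = r sin θ − e = 27.851170 − 4 = 23.851170
x = r cos θ + √(L² − h²) = -19.501599 + √(68644.0 − 568.8783) = -19.501599 + 260.912096 = 241.410497

241.4105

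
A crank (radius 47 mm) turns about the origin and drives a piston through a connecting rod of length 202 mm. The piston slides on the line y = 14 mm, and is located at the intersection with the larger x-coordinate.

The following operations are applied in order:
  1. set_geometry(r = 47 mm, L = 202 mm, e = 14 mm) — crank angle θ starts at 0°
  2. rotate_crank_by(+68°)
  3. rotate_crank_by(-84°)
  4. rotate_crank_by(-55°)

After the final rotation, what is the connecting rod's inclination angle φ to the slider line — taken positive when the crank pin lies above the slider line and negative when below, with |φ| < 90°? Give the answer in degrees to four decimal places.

-16.8163

set_geometry: r = 47 mm, L = 202 mm, e = 14 mm; θ ← 0°
rotate_crank_by(+68°): θ ← 0° +68° = 68°
rotate_crank_by(-84°): θ ← 68° -84° = -16°
rotate_crank_by(-55°): θ ← -16° -55° = -71°
crank pin P = (r cos θ, r sin θ) = (15.301703, -44.439373)
h = r sin θ − e = -44.439373 − 14 = -58.439373
sin φ = h / L = -58.439373 / 202 = -0.28930383
φ = arcsin(-0.28930383) = -16.816282°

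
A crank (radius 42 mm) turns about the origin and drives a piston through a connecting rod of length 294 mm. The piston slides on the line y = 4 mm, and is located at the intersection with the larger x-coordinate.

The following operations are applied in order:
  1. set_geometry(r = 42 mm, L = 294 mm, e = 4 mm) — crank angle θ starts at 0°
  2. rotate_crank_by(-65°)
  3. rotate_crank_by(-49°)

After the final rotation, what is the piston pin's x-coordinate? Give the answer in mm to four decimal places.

set_geometry: r = 42 mm, L = 294 mm, e = 4 mm; θ ← 0°
rotate_crank_by(-65°): θ ← 0° -65° = -65°
rotate_crank_by(-49°): θ ← -65° -49° = -114°
crank pin P = (r cos θ, r sin θ) = (-17.082939, -38.368909)
h = r sin θ − e = -38.368909 − 4 = -42.368909
x = r cos θ + √(L² − h²) = -17.082939 + √(86436.0 − 1795.1245) = -17.082939 + 290.931049 = 273.848110

273.8481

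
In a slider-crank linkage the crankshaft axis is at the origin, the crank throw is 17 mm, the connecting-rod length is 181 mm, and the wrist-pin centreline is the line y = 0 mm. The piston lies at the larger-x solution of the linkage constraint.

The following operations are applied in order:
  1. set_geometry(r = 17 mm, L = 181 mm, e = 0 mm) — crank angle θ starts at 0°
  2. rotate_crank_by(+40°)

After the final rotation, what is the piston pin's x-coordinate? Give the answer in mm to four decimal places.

set_geometry: r = 17 mm, L = 181 mm, e = 0 mm; θ ← 0°
rotate_crank_by(+40°): θ ← 0° +40° = 40°
crank pin P = (r cos θ, r sin θ) = (13.022756, 10.927389)
h = r sin θ − e = 10.927389 − 0 = 10.927389
x = r cos θ + √(L² − h²) = 13.022756 + √(32761.0 − 119.4078) = 13.022756 + 180.669843 = 193.692599

193.6926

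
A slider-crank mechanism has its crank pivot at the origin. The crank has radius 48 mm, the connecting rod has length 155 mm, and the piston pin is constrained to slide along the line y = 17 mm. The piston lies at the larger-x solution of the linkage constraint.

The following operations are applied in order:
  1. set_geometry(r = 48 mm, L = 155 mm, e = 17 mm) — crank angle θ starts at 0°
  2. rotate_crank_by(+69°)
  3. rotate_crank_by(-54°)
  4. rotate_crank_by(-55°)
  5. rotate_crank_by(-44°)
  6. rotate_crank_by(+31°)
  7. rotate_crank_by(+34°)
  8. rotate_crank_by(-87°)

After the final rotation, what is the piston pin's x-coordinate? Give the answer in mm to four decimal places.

128.3260

set_geometry: r = 48 mm, L = 155 mm, e = 17 mm; θ ← 0°
rotate_crank_by(+69°): θ ← 0° +69° = 69°
rotate_crank_by(-54°): θ ← 69° -54° = 15°
rotate_crank_by(-55°): θ ← 15° -55° = -40°
rotate_crank_by(-44°): θ ← -40° -44° = -84°
rotate_crank_by(+31°): θ ← -84° +31° = -53°
rotate_crank_by(+34°): θ ← -53° +34° = -19°
rotate_crank_by(-87°): θ ← -19° -87° = -106°
crank pin P = (r cos θ, r sin θ) = (-13.230593, -46.140561)
h = r sin θ − e = -46.140561 − 17 = -63.140561
x = r cos θ + √(L² − h²) = -13.230593 + √(24025.0 − 3986.7305) = -13.230593 + 141.556595 = 128.326002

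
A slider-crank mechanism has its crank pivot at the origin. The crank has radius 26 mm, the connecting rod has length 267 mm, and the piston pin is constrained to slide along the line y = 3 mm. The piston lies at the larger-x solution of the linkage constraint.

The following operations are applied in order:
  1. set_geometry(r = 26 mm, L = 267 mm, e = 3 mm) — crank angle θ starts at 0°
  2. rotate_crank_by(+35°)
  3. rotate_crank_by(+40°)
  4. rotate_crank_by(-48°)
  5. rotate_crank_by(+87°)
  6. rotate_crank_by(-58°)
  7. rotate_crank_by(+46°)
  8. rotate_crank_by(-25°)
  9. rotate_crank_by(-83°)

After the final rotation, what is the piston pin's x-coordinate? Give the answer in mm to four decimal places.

set_geometry: r = 26 mm, L = 267 mm, e = 3 mm; θ ← 0°
rotate_crank_by(+35°): θ ← 0° +35° = 35°
rotate_crank_by(+40°): θ ← 35° +40° = 75°
rotate_crank_by(-48°): θ ← 75° -48° = 27°
rotate_crank_by(+87°): θ ← 27° +87° = 114°
rotate_crank_by(-58°): θ ← 114° -58° = 56°
rotate_crank_by(+46°): θ ← 56° +46° = 102°
rotate_crank_by(-25°): θ ← 102° -25° = 77°
rotate_crank_by(-83°): θ ← 77° -83° = -6°
crank pin P = (r cos θ, r sin θ) = (25.857569, -2.717740)
h = r sin θ − e = -2.717740 − 3 = -5.717740
x = r cos θ + √(L² − h²) = 25.857569 + √(71289.0 − 32.6926) = 25.857569 + 266.938771 = 292.796340

292.7963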